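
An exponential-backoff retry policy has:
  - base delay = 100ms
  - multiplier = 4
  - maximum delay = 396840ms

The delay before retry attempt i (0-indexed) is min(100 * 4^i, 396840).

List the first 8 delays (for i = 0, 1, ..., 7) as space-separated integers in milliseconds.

Answer: 100 400 1600 6400 25600 102400 396840 396840

Derivation:
Computing each delay:
  i=0: min(100*4^0, 396840) = 100
  i=1: min(100*4^1, 396840) = 400
  i=2: min(100*4^2, 396840) = 1600
  i=3: min(100*4^3, 396840) = 6400
  i=4: min(100*4^4, 396840) = 25600
  i=5: min(100*4^5, 396840) = 102400
  i=6: min(100*4^6, 396840) = 396840
  i=7: min(100*4^7, 396840) = 396840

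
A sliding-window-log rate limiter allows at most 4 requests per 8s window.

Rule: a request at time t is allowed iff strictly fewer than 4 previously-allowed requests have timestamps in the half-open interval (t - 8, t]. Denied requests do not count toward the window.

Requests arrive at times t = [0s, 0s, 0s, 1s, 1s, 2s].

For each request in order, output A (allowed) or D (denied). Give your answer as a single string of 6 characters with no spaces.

Tracking allowed requests in the window:
  req#1 t=0s: ALLOW
  req#2 t=0s: ALLOW
  req#3 t=0s: ALLOW
  req#4 t=1s: ALLOW
  req#5 t=1s: DENY
  req#6 t=2s: DENY

Answer: AAAADD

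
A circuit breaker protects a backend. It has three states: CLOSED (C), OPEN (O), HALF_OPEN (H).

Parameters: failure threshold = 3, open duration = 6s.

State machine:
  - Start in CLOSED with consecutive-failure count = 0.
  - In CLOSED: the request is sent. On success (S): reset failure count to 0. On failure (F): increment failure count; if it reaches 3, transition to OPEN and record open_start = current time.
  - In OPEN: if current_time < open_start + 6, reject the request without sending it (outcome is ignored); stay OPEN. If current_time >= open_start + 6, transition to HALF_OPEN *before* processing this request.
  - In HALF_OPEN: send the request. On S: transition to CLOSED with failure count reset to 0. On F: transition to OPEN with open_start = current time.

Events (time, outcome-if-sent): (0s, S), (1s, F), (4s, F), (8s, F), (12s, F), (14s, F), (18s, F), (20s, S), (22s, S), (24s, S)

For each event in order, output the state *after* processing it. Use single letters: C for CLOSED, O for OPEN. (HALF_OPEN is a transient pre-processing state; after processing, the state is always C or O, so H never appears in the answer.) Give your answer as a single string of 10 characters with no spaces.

Answer: CCCOOOOCCC

Derivation:
State after each event:
  event#1 t=0s outcome=S: state=CLOSED
  event#2 t=1s outcome=F: state=CLOSED
  event#3 t=4s outcome=F: state=CLOSED
  event#4 t=8s outcome=F: state=OPEN
  event#5 t=12s outcome=F: state=OPEN
  event#6 t=14s outcome=F: state=OPEN
  event#7 t=18s outcome=F: state=OPEN
  event#8 t=20s outcome=S: state=CLOSED
  event#9 t=22s outcome=S: state=CLOSED
  event#10 t=24s outcome=S: state=CLOSED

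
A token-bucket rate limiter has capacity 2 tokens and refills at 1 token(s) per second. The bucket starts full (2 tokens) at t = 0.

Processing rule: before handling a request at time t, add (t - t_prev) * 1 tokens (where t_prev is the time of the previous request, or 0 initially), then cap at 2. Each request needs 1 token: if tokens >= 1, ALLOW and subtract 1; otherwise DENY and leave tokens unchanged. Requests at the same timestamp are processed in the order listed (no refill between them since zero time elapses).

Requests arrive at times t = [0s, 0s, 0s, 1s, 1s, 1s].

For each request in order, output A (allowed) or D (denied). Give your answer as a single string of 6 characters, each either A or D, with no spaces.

Simulating step by step:
  req#1 t=0s: ALLOW
  req#2 t=0s: ALLOW
  req#3 t=0s: DENY
  req#4 t=1s: ALLOW
  req#5 t=1s: DENY
  req#6 t=1s: DENY

Answer: AADADD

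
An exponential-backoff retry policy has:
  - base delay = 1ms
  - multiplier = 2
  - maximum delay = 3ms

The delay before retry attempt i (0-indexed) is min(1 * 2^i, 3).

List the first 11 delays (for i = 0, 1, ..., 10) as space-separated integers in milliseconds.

Computing each delay:
  i=0: min(1*2^0, 3) = 1
  i=1: min(1*2^1, 3) = 2
  i=2: min(1*2^2, 3) = 3
  i=3: min(1*2^3, 3) = 3
  i=4: min(1*2^4, 3) = 3
  i=5: min(1*2^5, 3) = 3
  i=6: min(1*2^6, 3) = 3
  i=7: min(1*2^7, 3) = 3
  i=8: min(1*2^8, 3) = 3
  i=9: min(1*2^9, 3) = 3
  i=10: min(1*2^10, 3) = 3

Answer: 1 2 3 3 3 3 3 3 3 3 3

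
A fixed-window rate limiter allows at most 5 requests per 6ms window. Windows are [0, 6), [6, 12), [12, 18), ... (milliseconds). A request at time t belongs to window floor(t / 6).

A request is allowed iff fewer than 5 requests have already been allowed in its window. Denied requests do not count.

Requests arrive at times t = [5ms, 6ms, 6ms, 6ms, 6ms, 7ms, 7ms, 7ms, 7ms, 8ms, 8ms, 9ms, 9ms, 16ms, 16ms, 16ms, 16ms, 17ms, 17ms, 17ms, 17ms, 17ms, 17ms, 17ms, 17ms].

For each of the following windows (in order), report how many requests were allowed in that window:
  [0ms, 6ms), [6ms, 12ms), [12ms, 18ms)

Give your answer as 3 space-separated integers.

Processing requests:
  req#1 t=5ms (window 0): ALLOW
  req#2 t=6ms (window 1): ALLOW
  req#3 t=6ms (window 1): ALLOW
  req#4 t=6ms (window 1): ALLOW
  req#5 t=6ms (window 1): ALLOW
  req#6 t=7ms (window 1): ALLOW
  req#7 t=7ms (window 1): DENY
  req#8 t=7ms (window 1): DENY
  req#9 t=7ms (window 1): DENY
  req#10 t=8ms (window 1): DENY
  req#11 t=8ms (window 1): DENY
  req#12 t=9ms (window 1): DENY
  req#13 t=9ms (window 1): DENY
  req#14 t=16ms (window 2): ALLOW
  req#15 t=16ms (window 2): ALLOW
  req#16 t=16ms (window 2): ALLOW
  req#17 t=16ms (window 2): ALLOW
  req#18 t=17ms (window 2): ALLOW
  req#19 t=17ms (window 2): DENY
  req#20 t=17ms (window 2): DENY
  req#21 t=17ms (window 2): DENY
  req#22 t=17ms (window 2): DENY
  req#23 t=17ms (window 2): DENY
  req#24 t=17ms (window 2): DENY
  req#25 t=17ms (window 2): DENY

Allowed counts by window: 1 5 5

Answer: 1 5 5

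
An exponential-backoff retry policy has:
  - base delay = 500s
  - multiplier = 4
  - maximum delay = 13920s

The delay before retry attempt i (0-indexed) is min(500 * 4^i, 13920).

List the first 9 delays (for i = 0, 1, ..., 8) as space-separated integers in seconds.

Computing each delay:
  i=0: min(500*4^0, 13920) = 500
  i=1: min(500*4^1, 13920) = 2000
  i=2: min(500*4^2, 13920) = 8000
  i=3: min(500*4^3, 13920) = 13920
  i=4: min(500*4^4, 13920) = 13920
  i=5: min(500*4^5, 13920) = 13920
  i=6: min(500*4^6, 13920) = 13920
  i=7: min(500*4^7, 13920) = 13920
  i=8: min(500*4^8, 13920) = 13920

Answer: 500 2000 8000 13920 13920 13920 13920 13920 13920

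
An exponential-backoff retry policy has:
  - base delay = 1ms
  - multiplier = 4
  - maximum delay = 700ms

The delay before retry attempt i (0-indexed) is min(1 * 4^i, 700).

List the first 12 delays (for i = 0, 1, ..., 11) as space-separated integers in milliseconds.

Computing each delay:
  i=0: min(1*4^0, 700) = 1
  i=1: min(1*4^1, 700) = 4
  i=2: min(1*4^2, 700) = 16
  i=3: min(1*4^3, 700) = 64
  i=4: min(1*4^4, 700) = 256
  i=5: min(1*4^5, 700) = 700
  i=6: min(1*4^6, 700) = 700
  i=7: min(1*4^7, 700) = 700
  i=8: min(1*4^8, 700) = 700
  i=9: min(1*4^9, 700) = 700
  i=10: min(1*4^10, 700) = 700
  i=11: min(1*4^11, 700) = 700

Answer: 1 4 16 64 256 700 700 700 700 700 700 700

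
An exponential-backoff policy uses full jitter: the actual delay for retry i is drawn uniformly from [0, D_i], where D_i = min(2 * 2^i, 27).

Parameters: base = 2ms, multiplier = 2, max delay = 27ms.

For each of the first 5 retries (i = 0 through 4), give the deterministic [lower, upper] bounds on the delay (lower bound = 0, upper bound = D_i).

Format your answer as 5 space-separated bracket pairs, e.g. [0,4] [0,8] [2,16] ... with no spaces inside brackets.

Computing bounds per retry:
  i=0: D_i=min(2*2^0,27)=2, bounds=[0,2]
  i=1: D_i=min(2*2^1,27)=4, bounds=[0,4]
  i=2: D_i=min(2*2^2,27)=8, bounds=[0,8]
  i=3: D_i=min(2*2^3,27)=16, bounds=[0,16]
  i=4: D_i=min(2*2^4,27)=27, bounds=[0,27]

Answer: [0,2] [0,4] [0,8] [0,16] [0,27]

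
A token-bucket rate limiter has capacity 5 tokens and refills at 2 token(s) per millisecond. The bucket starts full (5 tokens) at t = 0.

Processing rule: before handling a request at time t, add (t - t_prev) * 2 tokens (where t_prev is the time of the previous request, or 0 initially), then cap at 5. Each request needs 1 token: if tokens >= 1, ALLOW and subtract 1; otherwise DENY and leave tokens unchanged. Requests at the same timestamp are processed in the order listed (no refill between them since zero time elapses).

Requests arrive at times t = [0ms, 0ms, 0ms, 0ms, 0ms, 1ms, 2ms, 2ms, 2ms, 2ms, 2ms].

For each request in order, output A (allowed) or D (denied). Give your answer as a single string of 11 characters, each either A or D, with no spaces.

Answer: AAAAAAAAADD

Derivation:
Simulating step by step:
  req#1 t=0ms: ALLOW
  req#2 t=0ms: ALLOW
  req#3 t=0ms: ALLOW
  req#4 t=0ms: ALLOW
  req#5 t=0ms: ALLOW
  req#6 t=1ms: ALLOW
  req#7 t=2ms: ALLOW
  req#8 t=2ms: ALLOW
  req#9 t=2ms: ALLOW
  req#10 t=2ms: DENY
  req#11 t=2ms: DENY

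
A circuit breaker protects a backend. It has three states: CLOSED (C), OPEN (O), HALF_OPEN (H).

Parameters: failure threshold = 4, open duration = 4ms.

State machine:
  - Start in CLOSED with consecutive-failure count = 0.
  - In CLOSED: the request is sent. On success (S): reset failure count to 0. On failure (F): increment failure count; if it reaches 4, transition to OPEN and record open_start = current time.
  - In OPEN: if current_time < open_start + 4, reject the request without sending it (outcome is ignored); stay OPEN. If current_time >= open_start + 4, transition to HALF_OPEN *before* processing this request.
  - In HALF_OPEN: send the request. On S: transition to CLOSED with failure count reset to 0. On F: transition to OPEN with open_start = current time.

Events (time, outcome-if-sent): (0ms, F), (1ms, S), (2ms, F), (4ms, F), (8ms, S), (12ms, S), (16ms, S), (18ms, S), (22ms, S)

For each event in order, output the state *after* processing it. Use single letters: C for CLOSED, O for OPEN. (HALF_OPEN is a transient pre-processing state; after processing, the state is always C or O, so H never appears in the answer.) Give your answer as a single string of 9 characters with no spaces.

State after each event:
  event#1 t=0ms outcome=F: state=CLOSED
  event#2 t=1ms outcome=S: state=CLOSED
  event#3 t=2ms outcome=F: state=CLOSED
  event#4 t=4ms outcome=F: state=CLOSED
  event#5 t=8ms outcome=S: state=CLOSED
  event#6 t=12ms outcome=S: state=CLOSED
  event#7 t=16ms outcome=S: state=CLOSED
  event#8 t=18ms outcome=S: state=CLOSED
  event#9 t=22ms outcome=S: state=CLOSED

Answer: CCCCCCCCC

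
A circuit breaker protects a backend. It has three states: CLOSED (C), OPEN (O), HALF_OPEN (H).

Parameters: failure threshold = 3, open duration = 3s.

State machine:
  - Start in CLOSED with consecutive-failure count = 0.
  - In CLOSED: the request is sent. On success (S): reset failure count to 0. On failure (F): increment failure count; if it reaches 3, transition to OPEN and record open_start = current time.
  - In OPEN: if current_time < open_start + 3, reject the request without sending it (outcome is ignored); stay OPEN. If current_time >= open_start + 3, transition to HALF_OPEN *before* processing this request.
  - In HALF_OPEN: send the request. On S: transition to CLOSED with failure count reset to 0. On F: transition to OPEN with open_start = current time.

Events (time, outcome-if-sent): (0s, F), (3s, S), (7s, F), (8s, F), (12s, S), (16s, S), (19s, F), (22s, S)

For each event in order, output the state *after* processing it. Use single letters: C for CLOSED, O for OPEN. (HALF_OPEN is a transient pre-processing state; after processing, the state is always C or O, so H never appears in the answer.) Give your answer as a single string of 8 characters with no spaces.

State after each event:
  event#1 t=0s outcome=F: state=CLOSED
  event#2 t=3s outcome=S: state=CLOSED
  event#3 t=7s outcome=F: state=CLOSED
  event#4 t=8s outcome=F: state=CLOSED
  event#5 t=12s outcome=S: state=CLOSED
  event#6 t=16s outcome=S: state=CLOSED
  event#7 t=19s outcome=F: state=CLOSED
  event#8 t=22s outcome=S: state=CLOSED

Answer: CCCCCCCC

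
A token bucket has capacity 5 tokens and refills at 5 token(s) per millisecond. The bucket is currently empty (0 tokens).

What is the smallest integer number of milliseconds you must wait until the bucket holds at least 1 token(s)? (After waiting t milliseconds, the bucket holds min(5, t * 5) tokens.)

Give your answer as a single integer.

Need t * 5 >= 1, so t >= 1/5.
Smallest integer t = ceil(1/5) = 1.

Answer: 1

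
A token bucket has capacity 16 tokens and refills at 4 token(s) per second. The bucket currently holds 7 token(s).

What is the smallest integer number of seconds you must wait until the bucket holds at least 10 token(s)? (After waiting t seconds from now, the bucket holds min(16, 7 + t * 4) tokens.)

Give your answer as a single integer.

Need 7 + t * 4 >= 10, so t >= 3/4.
Smallest integer t = ceil(3/4) = 1.

Answer: 1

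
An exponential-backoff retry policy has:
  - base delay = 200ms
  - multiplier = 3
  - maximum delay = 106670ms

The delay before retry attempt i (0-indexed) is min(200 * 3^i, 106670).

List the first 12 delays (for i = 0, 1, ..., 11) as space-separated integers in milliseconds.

Answer: 200 600 1800 5400 16200 48600 106670 106670 106670 106670 106670 106670

Derivation:
Computing each delay:
  i=0: min(200*3^0, 106670) = 200
  i=1: min(200*3^1, 106670) = 600
  i=2: min(200*3^2, 106670) = 1800
  i=3: min(200*3^3, 106670) = 5400
  i=4: min(200*3^4, 106670) = 16200
  i=5: min(200*3^5, 106670) = 48600
  i=6: min(200*3^6, 106670) = 106670
  i=7: min(200*3^7, 106670) = 106670
  i=8: min(200*3^8, 106670) = 106670
  i=9: min(200*3^9, 106670) = 106670
  i=10: min(200*3^10, 106670) = 106670
  i=11: min(200*3^11, 106670) = 106670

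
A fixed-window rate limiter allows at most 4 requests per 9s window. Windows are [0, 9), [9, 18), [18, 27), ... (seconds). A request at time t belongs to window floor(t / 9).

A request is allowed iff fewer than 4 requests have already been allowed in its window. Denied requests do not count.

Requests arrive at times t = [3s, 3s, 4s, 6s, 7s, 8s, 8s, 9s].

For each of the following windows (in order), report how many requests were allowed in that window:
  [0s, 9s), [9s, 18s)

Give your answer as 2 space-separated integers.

Processing requests:
  req#1 t=3s (window 0): ALLOW
  req#2 t=3s (window 0): ALLOW
  req#3 t=4s (window 0): ALLOW
  req#4 t=6s (window 0): ALLOW
  req#5 t=7s (window 0): DENY
  req#6 t=8s (window 0): DENY
  req#7 t=8s (window 0): DENY
  req#8 t=9s (window 1): ALLOW

Allowed counts by window: 4 1

Answer: 4 1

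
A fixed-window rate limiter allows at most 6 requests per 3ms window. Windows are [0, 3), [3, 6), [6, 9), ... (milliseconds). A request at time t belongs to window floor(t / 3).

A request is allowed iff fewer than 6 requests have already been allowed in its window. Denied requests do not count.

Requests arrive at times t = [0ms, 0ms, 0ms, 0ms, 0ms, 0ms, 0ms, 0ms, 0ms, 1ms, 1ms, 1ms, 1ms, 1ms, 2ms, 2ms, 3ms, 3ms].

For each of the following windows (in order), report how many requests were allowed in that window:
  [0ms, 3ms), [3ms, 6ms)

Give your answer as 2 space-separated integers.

Answer: 6 2

Derivation:
Processing requests:
  req#1 t=0ms (window 0): ALLOW
  req#2 t=0ms (window 0): ALLOW
  req#3 t=0ms (window 0): ALLOW
  req#4 t=0ms (window 0): ALLOW
  req#5 t=0ms (window 0): ALLOW
  req#6 t=0ms (window 0): ALLOW
  req#7 t=0ms (window 0): DENY
  req#8 t=0ms (window 0): DENY
  req#9 t=0ms (window 0): DENY
  req#10 t=1ms (window 0): DENY
  req#11 t=1ms (window 0): DENY
  req#12 t=1ms (window 0): DENY
  req#13 t=1ms (window 0): DENY
  req#14 t=1ms (window 0): DENY
  req#15 t=2ms (window 0): DENY
  req#16 t=2ms (window 0): DENY
  req#17 t=3ms (window 1): ALLOW
  req#18 t=3ms (window 1): ALLOW

Allowed counts by window: 6 2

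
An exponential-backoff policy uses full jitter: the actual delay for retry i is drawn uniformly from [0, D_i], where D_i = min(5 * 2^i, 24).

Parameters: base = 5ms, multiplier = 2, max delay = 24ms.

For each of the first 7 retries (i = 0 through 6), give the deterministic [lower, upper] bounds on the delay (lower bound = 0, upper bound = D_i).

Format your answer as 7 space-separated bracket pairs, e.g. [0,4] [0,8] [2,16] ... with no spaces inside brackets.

Answer: [0,5] [0,10] [0,20] [0,24] [0,24] [0,24] [0,24]

Derivation:
Computing bounds per retry:
  i=0: D_i=min(5*2^0,24)=5, bounds=[0,5]
  i=1: D_i=min(5*2^1,24)=10, bounds=[0,10]
  i=2: D_i=min(5*2^2,24)=20, bounds=[0,20]
  i=3: D_i=min(5*2^3,24)=24, bounds=[0,24]
  i=4: D_i=min(5*2^4,24)=24, bounds=[0,24]
  i=5: D_i=min(5*2^5,24)=24, bounds=[0,24]
  i=6: D_i=min(5*2^6,24)=24, bounds=[0,24]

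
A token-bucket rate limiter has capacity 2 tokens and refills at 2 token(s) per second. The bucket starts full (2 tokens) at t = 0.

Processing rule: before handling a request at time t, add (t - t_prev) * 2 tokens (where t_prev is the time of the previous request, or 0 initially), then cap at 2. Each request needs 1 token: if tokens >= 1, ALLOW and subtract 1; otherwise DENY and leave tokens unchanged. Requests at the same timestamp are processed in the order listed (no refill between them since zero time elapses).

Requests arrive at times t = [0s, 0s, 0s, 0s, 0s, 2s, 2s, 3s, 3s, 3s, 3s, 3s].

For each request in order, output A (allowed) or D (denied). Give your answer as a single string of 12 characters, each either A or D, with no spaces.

Simulating step by step:
  req#1 t=0s: ALLOW
  req#2 t=0s: ALLOW
  req#3 t=0s: DENY
  req#4 t=0s: DENY
  req#5 t=0s: DENY
  req#6 t=2s: ALLOW
  req#7 t=2s: ALLOW
  req#8 t=3s: ALLOW
  req#9 t=3s: ALLOW
  req#10 t=3s: DENY
  req#11 t=3s: DENY
  req#12 t=3s: DENY

Answer: AADDDAAAADDD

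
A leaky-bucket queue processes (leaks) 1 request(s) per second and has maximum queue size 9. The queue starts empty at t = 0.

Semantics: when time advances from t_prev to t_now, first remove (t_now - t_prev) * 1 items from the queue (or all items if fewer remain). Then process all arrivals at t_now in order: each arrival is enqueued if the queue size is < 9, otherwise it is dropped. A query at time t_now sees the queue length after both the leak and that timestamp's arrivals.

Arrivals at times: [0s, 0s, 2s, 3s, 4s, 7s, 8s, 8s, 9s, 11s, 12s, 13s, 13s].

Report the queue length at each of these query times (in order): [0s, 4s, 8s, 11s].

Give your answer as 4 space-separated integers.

Answer: 2 1 2 1

Derivation:
Queue lengths at query times:
  query t=0s: backlog = 2
  query t=4s: backlog = 1
  query t=8s: backlog = 2
  query t=11s: backlog = 1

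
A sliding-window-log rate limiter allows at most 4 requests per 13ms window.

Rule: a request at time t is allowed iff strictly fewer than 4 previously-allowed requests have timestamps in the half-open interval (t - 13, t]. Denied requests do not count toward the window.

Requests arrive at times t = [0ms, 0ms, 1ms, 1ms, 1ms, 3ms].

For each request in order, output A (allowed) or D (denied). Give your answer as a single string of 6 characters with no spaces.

Answer: AAAADD

Derivation:
Tracking allowed requests in the window:
  req#1 t=0ms: ALLOW
  req#2 t=0ms: ALLOW
  req#3 t=1ms: ALLOW
  req#4 t=1ms: ALLOW
  req#5 t=1ms: DENY
  req#6 t=3ms: DENY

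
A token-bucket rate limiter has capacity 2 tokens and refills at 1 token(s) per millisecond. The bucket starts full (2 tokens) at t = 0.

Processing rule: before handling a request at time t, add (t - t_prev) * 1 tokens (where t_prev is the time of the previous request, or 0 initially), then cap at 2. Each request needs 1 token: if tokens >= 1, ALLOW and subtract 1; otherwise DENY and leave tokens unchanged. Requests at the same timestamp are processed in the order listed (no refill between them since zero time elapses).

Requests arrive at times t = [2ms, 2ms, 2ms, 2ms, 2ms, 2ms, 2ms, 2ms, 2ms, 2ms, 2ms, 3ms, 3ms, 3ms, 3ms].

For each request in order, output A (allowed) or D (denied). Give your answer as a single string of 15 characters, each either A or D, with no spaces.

Simulating step by step:
  req#1 t=2ms: ALLOW
  req#2 t=2ms: ALLOW
  req#3 t=2ms: DENY
  req#4 t=2ms: DENY
  req#5 t=2ms: DENY
  req#6 t=2ms: DENY
  req#7 t=2ms: DENY
  req#8 t=2ms: DENY
  req#9 t=2ms: DENY
  req#10 t=2ms: DENY
  req#11 t=2ms: DENY
  req#12 t=3ms: ALLOW
  req#13 t=3ms: DENY
  req#14 t=3ms: DENY
  req#15 t=3ms: DENY

Answer: AADDDDDDDDDADDD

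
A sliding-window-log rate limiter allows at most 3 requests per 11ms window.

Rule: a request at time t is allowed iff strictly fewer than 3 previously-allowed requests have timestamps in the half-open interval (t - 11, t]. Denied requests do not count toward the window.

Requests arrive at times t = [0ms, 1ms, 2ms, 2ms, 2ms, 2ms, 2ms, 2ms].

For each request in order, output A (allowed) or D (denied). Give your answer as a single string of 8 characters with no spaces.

Tracking allowed requests in the window:
  req#1 t=0ms: ALLOW
  req#2 t=1ms: ALLOW
  req#3 t=2ms: ALLOW
  req#4 t=2ms: DENY
  req#5 t=2ms: DENY
  req#6 t=2ms: DENY
  req#7 t=2ms: DENY
  req#8 t=2ms: DENY

Answer: AAADDDDD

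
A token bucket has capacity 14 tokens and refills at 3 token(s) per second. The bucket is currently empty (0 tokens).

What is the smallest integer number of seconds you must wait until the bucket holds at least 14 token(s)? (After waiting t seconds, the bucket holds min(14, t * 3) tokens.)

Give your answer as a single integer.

Need t * 3 >= 14, so t >= 14/3.
Smallest integer t = ceil(14/3) = 5.

Answer: 5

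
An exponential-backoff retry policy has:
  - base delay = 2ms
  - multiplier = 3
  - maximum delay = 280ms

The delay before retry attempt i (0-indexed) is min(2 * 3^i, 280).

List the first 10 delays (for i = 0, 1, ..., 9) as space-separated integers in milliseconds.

Answer: 2 6 18 54 162 280 280 280 280 280

Derivation:
Computing each delay:
  i=0: min(2*3^0, 280) = 2
  i=1: min(2*3^1, 280) = 6
  i=2: min(2*3^2, 280) = 18
  i=3: min(2*3^3, 280) = 54
  i=4: min(2*3^4, 280) = 162
  i=5: min(2*3^5, 280) = 280
  i=6: min(2*3^6, 280) = 280
  i=7: min(2*3^7, 280) = 280
  i=8: min(2*3^8, 280) = 280
  i=9: min(2*3^9, 280) = 280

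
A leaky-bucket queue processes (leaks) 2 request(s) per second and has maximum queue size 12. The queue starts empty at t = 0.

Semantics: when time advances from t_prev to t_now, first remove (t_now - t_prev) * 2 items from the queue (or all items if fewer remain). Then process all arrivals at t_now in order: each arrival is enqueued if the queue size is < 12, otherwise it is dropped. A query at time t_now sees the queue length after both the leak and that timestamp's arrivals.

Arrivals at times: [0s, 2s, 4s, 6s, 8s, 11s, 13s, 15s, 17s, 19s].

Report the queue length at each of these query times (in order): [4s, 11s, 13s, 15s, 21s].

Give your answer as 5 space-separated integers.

Queue lengths at query times:
  query t=4s: backlog = 1
  query t=11s: backlog = 1
  query t=13s: backlog = 1
  query t=15s: backlog = 1
  query t=21s: backlog = 0

Answer: 1 1 1 1 0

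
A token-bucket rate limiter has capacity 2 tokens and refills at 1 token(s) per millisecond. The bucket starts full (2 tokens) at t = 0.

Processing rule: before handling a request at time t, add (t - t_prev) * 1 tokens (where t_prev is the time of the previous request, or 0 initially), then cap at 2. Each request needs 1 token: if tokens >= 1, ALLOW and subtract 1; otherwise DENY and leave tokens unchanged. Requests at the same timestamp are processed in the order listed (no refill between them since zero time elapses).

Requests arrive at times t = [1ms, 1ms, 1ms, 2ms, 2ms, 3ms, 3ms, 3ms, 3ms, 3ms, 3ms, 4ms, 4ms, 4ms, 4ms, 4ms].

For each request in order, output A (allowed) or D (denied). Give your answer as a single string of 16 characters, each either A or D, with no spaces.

Answer: AADADADDDDDADDDD

Derivation:
Simulating step by step:
  req#1 t=1ms: ALLOW
  req#2 t=1ms: ALLOW
  req#3 t=1ms: DENY
  req#4 t=2ms: ALLOW
  req#5 t=2ms: DENY
  req#6 t=3ms: ALLOW
  req#7 t=3ms: DENY
  req#8 t=3ms: DENY
  req#9 t=3ms: DENY
  req#10 t=3ms: DENY
  req#11 t=3ms: DENY
  req#12 t=4ms: ALLOW
  req#13 t=4ms: DENY
  req#14 t=4ms: DENY
  req#15 t=4ms: DENY
  req#16 t=4ms: DENY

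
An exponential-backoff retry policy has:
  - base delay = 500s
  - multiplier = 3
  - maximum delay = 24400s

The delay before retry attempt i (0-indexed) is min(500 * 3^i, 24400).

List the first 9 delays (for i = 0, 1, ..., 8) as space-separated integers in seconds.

Answer: 500 1500 4500 13500 24400 24400 24400 24400 24400

Derivation:
Computing each delay:
  i=0: min(500*3^0, 24400) = 500
  i=1: min(500*3^1, 24400) = 1500
  i=2: min(500*3^2, 24400) = 4500
  i=3: min(500*3^3, 24400) = 13500
  i=4: min(500*3^4, 24400) = 24400
  i=5: min(500*3^5, 24400) = 24400
  i=6: min(500*3^6, 24400) = 24400
  i=7: min(500*3^7, 24400) = 24400
  i=8: min(500*3^8, 24400) = 24400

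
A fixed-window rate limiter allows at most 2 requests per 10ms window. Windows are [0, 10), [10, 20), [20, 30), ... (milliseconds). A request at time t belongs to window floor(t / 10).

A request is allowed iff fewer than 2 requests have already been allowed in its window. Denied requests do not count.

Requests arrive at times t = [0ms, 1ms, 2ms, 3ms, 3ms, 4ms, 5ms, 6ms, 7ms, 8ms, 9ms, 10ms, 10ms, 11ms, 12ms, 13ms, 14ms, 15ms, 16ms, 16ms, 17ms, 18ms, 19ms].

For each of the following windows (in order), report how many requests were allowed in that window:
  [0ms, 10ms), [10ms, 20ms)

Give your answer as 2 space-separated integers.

Answer: 2 2

Derivation:
Processing requests:
  req#1 t=0ms (window 0): ALLOW
  req#2 t=1ms (window 0): ALLOW
  req#3 t=2ms (window 0): DENY
  req#4 t=3ms (window 0): DENY
  req#5 t=3ms (window 0): DENY
  req#6 t=4ms (window 0): DENY
  req#7 t=5ms (window 0): DENY
  req#8 t=6ms (window 0): DENY
  req#9 t=7ms (window 0): DENY
  req#10 t=8ms (window 0): DENY
  req#11 t=9ms (window 0): DENY
  req#12 t=10ms (window 1): ALLOW
  req#13 t=10ms (window 1): ALLOW
  req#14 t=11ms (window 1): DENY
  req#15 t=12ms (window 1): DENY
  req#16 t=13ms (window 1): DENY
  req#17 t=14ms (window 1): DENY
  req#18 t=15ms (window 1): DENY
  req#19 t=16ms (window 1): DENY
  req#20 t=16ms (window 1): DENY
  req#21 t=17ms (window 1): DENY
  req#22 t=18ms (window 1): DENY
  req#23 t=19ms (window 1): DENY

Allowed counts by window: 2 2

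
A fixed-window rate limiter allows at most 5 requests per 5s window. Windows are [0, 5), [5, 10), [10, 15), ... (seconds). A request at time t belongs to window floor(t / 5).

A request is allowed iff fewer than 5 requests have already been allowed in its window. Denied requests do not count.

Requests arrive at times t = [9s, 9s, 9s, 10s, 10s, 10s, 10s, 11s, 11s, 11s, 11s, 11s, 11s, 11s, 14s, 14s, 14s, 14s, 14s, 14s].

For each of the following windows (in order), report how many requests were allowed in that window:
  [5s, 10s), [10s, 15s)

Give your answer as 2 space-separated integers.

Answer: 3 5

Derivation:
Processing requests:
  req#1 t=9s (window 1): ALLOW
  req#2 t=9s (window 1): ALLOW
  req#3 t=9s (window 1): ALLOW
  req#4 t=10s (window 2): ALLOW
  req#5 t=10s (window 2): ALLOW
  req#6 t=10s (window 2): ALLOW
  req#7 t=10s (window 2): ALLOW
  req#8 t=11s (window 2): ALLOW
  req#9 t=11s (window 2): DENY
  req#10 t=11s (window 2): DENY
  req#11 t=11s (window 2): DENY
  req#12 t=11s (window 2): DENY
  req#13 t=11s (window 2): DENY
  req#14 t=11s (window 2): DENY
  req#15 t=14s (window 2): DENY
  req#16 t=14s (window 2): DENY
  req#17 t=14s (window 2): DENY
  req#18 t=14s (window 2): DENY
  req#19 t=14s (window 2): DENY
  req#20 t=14s (window 2): DENY

Allowed counts by window: 3 5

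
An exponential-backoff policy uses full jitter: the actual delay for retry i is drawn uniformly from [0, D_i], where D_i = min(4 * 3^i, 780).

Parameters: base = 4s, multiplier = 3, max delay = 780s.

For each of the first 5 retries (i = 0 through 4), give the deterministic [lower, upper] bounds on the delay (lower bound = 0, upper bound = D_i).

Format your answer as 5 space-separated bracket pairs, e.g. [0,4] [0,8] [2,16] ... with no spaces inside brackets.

Answer: [0,4] [0,12] [0,36] [0,108] [0,324]

Derivation:
Computing bounds per retry:
  i=0: D_i=min(4*3^0,780)=4, bounds=[0,4]
  i=1: D_i=min(4*3^1,780)=12, bounds=[0,12]
  i=2: D_i=min(4*3^2,780)=36, bounds=[0,36]
  i=3: D_i=min(4*3^3,780)=108, bounds=[0,108]
  i=4: D_i=min(4*3^4,780)=324, bounds=[0,324]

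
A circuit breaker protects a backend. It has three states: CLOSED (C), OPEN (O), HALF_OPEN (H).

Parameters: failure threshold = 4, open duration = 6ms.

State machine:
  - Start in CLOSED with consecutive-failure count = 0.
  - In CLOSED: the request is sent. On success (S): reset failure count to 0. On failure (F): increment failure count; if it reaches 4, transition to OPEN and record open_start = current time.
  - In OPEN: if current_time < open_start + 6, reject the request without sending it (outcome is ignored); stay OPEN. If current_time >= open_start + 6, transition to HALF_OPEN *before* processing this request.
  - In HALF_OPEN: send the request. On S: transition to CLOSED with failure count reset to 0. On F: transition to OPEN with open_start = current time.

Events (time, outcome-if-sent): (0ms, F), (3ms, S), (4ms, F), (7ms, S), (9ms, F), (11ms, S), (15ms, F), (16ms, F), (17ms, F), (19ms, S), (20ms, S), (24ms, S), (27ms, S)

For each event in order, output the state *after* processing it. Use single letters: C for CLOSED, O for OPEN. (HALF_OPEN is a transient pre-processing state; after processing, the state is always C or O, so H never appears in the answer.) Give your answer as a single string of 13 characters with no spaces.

Answer: CCCCCCCCCCCCC

Derivation:
State after each event:
  event#1 t=0ms outcome=F: state=CLOSED
  event#2 t=3ms outcome=S: state=CLOSED
  event#3 t=4ms outcome=F: state=CLOSED
  event#4 t=7ms outcome=S: state=CLOSED
  event#5 t=9ms outcome=F: state=CLOSED
  event#6 t=11ms outcome=S: state=CLOSED
  event#7 t=15ms outcome=F: state=CLOSED
  event#8 t=16ms outcome=F: state=CLOSED
  event#9 t=17ms outcome=F: state=CLOSED
  event#10 t=19ms outcome=S: state=CLOSED
  event#11 t=20ms outcome=S: state=CLOSED
  event#12 t=24ms outcome=S: state=CLOSED
  event#13 t=27ms outcome=S: state=CLOSED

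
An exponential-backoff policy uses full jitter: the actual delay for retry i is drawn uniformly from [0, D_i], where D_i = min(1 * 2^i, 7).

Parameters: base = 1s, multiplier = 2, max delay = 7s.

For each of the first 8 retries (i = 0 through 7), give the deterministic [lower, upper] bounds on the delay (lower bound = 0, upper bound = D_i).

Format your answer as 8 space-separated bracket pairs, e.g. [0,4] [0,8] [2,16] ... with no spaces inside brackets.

Answer: [0,1] [0,2] [0,4] [0,7] [0,7] [0,7] [0,7] [0,7]

Derivation:
Computing bounds per retry:
  i=0: D_i=min(1*2^0,7)=1, bounds=[0,1]
  i=1: D_i=min(1*2^1,7)=2, bounds=[0,2]
  i=2: D_i=min(1*2^2,7)=4, bounds=[0,4]
  i=3: D_i=min(1*2^3,7)=7, bounds=[0,7]
  i=4: D_i=min(1*2^4,7)=7, bounds=[0,7]
  i=5: D_i=min(1*2^5,7)=7, bounds=[0,7]
  i=6: D_i=min(1*2^6,7)=7, bounds=[0,7]
  i=7: D_i=min(1*2^7,7)=7, bounds=[0,7]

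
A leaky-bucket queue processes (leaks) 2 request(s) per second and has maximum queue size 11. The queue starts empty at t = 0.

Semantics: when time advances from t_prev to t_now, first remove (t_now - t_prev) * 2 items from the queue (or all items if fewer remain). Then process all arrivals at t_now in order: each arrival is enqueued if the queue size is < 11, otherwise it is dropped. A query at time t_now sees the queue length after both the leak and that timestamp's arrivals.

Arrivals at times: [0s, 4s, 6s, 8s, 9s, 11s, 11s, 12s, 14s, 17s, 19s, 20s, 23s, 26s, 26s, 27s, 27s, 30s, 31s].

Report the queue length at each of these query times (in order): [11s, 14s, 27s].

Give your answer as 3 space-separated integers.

Queue lengths at query times:
  query t=11s: backlog = 2
  query t=14s: backlog = 1
  query t=27s: backlog = 2

Answer: 2 1 2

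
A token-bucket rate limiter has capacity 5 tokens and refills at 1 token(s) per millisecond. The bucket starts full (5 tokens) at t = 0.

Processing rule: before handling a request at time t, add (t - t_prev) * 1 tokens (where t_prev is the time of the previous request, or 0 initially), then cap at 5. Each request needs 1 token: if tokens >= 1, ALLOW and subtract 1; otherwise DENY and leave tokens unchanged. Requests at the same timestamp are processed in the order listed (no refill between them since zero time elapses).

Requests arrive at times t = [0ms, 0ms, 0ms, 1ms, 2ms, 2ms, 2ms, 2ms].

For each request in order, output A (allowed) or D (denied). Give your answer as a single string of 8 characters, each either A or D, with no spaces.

Answer: AAAAAAAD

Derivation:
Simulating step by step:
  req#1 t=0ms: ALLOW
  req#2 t=0ms: ALLOW
  req#3 t=0ms: ALLOW
  req#4 t=1ms: ALLOW
  req#5 t=2ms: ALLOW
  req#6 t=2ms: ALLOW
  req#7 t=2ms: ALLOW
  req#8 t=2ms: DENY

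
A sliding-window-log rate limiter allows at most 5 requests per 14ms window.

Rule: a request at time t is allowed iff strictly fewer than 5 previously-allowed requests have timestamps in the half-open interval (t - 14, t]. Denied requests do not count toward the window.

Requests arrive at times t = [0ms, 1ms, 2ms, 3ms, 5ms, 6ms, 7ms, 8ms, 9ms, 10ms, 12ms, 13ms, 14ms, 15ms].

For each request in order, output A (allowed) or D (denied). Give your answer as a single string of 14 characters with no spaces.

Tracking allowed requests in the window:
  req#1 t=0ms: ALLOW
  req#2 t=1ms: ALLOW
  req#3 t=2ms: ALLOW
  req#4 t=3ms: ALLOW
  req#5 t=5ms: ALLOW
  req#6 t=6ms: DENY
  req#7 t=7ms: DENY
  req#8 t=8ms: DENY
  req#9 t=9ms: DENY
  req#10 t=10ms: DENY
  req#11 t=12ms: DENY
  req#12 t=13ms: DENY
  req#13 t=14ms: ALLOW
  req#14 t=15ms: ALLOW

Answer: AAAAADDDDDDDAA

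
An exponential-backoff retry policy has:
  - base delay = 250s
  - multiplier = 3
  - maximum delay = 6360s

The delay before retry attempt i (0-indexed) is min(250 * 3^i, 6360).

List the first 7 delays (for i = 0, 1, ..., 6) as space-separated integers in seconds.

Computing each delay:
  i=0: min(250*3^0, 6360) = 250
  i=1: min(250*3^1, 6360) = 750
  i=2: min(250*3^2, 6360) = 2250
  i=3: min(250*3^3, 6360) = 6360
  i=4: min(250*3^4, 6360) = 6360
  i=5: min(250*3^5, 6360) = 6360
  i=6: min(250*3^6, 6360) = 6360

Answer: 250 750 2250 6360 6360 6360 6360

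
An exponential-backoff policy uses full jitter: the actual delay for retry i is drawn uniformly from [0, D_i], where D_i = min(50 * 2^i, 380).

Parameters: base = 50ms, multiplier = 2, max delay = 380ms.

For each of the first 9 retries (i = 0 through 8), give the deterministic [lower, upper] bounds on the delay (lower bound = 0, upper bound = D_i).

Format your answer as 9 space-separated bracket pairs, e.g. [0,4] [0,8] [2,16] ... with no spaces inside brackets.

Answer: [0,50] [0,100] [0,200] [0,380] [0,380] [0,380] [0,380] [0,380] [0,380]

Derivation:
Computing bounds per retry:
  i=0: D_i=min(50*2^0,380)=50, bounds=[0,50]
  i=1: D_i=min(50*2^1,380)=100, bounds=[0,100]
  i=2: D_i=min(50*2^2,380)=200, bounds=[0,200]
  i=3: D_i=min(50*2^3,380)=380, bounds=[0,380]
  i=4: D_i=min(50*2^4,380)=380, bounds=[0,380]
  i=5: D_i=min(50*2^5,380)=380, bounds=[0,380]
  i=6: D_i=min(50*2^6,380)=380, bounds=[0,380]
  i=7: D_i=min(50*2^7,380)=380, bounds=[0,380]
  i=8: D_i=min(50*2^8,380)=380, bounds=[0,380]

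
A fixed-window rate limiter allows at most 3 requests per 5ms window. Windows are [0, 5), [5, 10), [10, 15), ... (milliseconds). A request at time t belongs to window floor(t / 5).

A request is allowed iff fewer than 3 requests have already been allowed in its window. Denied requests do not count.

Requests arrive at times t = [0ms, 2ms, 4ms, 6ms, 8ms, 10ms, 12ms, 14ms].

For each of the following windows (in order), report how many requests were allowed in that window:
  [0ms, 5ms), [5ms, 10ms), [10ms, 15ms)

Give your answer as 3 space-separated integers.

Answer: 3 2 3

Derivation:
Processing requests:
  req#1 t=0ms (window 0): ALLOW
  req#2 t=2ms (window 0): ALLOW
  req#3 t=4ms (window 0): ALLOW
  req#4 t=6ms (window 1): ALLOW
  req#5 t=8ms (window 1): ALLOW
  req#6 t=10ms (window 2): ALLOW
  req#7 t=12ms (window 2): ALLOW
  req#8 t=14ms (window 2): ALLOW

Allowed counts by window: 3 2 3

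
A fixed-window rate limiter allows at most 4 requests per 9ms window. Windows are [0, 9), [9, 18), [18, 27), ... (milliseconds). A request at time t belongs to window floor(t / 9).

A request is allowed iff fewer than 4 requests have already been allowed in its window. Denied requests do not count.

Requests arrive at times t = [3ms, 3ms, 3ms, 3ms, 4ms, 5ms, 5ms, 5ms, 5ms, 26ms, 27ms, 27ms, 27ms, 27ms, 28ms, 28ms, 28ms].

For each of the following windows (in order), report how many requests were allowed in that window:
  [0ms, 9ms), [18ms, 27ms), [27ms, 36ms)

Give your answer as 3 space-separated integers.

Processing requests:
  req#1 t=3ms (window 0): ALLOW
  req#2 t=3ms (window 0): ALLOW
  req#3 t=3ms (window 0): ALLOW
  req#4 t=3ms (window 0): ALLOW
  req#5 t=4ms (window 0): DENY
  req#6 t=5ms (window 0): DENY
  req#7 t=5ms (window 0): DENY
  req#8 t=5ms (window 0): DENY
  req#9 t=5ms (window 0): DENY
  req#10 t=26ms (window 2): ALLOW
  req#11 t=27ms (window 3): ALLOW
  req#12 t=27ms (window 3): ALLOW
  req#13 t=27ms (window 3): ALLOW
  req#14 t=27ms (window 3): ALLOW
  req#15 t=28ms (window 3): DENY
  req#16 t=28ms (window 3): DENY
  req#17 t=28ms (window 3): DENY

Allowed counts by window: 4 1 4

Answer: 4 1 4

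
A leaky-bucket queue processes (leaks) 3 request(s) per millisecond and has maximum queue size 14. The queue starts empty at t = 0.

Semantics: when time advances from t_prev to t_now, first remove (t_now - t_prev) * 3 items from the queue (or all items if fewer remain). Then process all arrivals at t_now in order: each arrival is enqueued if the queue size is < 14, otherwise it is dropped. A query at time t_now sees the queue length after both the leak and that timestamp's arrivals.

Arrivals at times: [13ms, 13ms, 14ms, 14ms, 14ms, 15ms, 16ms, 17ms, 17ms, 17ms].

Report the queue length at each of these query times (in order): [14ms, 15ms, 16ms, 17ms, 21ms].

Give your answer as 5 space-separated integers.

Queue lengths at query times:
  query t=14ms: backlog = 3
  query t=15ms: backlog = 1
  query t=16ms: backlog = 1
  query t=17ms: backlog = 3
  query t=21ms: backlog = 0

Answer: 3 1 1 3 0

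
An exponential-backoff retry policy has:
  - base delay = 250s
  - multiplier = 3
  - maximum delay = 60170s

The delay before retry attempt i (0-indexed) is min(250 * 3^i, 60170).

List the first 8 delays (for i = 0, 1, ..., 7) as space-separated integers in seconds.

Answer: 250 750 2250 6750 20250 60170 60170 60170

Derivation:
Computing each delay:
  i=0: min(250*3^0, 60170) = 250
  i=1: min(250*3^1, 60170) = 750
  i=2: min(250*3^2, 60170) = 2250
  i=3: min(250*3^3, 60170) = 6750
  i=4: min(250*3^4, 60170) = 20250
  i=5: min(250*3^5, 60170) = 60170
  i=6: min(250*3^6, 60170) = 60170
  i=7: min(250*3^7, 60170) = 60170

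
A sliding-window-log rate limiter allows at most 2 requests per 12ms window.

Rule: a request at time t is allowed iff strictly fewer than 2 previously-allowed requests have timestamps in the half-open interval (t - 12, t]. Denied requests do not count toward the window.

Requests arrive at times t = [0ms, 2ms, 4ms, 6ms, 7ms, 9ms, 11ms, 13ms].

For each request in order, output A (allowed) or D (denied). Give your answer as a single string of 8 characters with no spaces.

Tracking allowed requests in the window:
  req#1 t=0ms: ALLOW
  req#2 t=2ms: ALLOW
  req#3 t=4ms: DENY
  req#4 t=6ms: DENY
  req#5 t=7ms: DENY
  req#6 t=9ms: DENY
  req#7 t=11ms: DENY
  req#8 t=13ms: ALLOW

Answer: AADDDDDA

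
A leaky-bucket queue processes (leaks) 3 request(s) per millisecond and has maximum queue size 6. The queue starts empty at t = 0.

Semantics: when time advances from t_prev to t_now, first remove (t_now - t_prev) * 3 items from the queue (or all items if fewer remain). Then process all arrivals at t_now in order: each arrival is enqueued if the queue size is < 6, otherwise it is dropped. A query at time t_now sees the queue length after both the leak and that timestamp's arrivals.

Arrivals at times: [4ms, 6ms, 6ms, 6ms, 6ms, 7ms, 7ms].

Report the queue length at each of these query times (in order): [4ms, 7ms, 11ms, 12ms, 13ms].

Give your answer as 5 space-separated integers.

Answer: 1 3 0 0 0

Derivation:
Queue lengths at query times:
  query t=4ms: backlog = 1
  query t=7ms: backlog = 3
  query t=11ms: backlog = 0
  query t=12ms: backlog = 0
  query t=13ms: backlog = 0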